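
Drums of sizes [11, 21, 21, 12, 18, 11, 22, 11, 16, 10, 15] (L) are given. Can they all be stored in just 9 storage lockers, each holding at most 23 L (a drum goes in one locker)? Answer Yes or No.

Yes

A valid assignment using 9 storage lockers:
  locker 1: 22 = 22
  locker 2: 21 = 21
  locker 3: 21 = 21
  locker 4: 18 = 18
  locker 5: 16 = 16
  locker 6: 15 = 15
  locker 7: 12 + 11 = 23
  locker 8: 11 + 11 = 22
  locker 9: 10 = 10
Every load is within 23 L, so 9 storage lockers suffice.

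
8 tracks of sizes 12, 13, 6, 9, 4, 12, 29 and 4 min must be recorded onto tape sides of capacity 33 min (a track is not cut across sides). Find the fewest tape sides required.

3

Total = 29 + 13 + 12 + 12 + 9 + 6 + 4 + 4 = 89 min.
Lower bound: ⌈89/33⌉ = 3 tape sides.
A packing using 3 tape sides:
  side 1: 29 + 4 = 33
  side 2: 13 + 12 + 6 = 31
  side 3: 12 + 9 + 4 = 25
This matches the lower bound, so 3 is optimal.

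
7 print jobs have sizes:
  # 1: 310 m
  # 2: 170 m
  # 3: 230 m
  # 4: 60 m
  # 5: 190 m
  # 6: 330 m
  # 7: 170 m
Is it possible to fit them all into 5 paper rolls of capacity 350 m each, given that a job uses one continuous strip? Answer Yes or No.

Yes

A valid assignment using 5 paper rolls:
  roll 1: 330 = 330
  roll 2: 310 = 310
  roll 3: 230 + 60 = 290
  roll 4: 190 = 190
  roll 5: 170 + 170 = 340
Every load is within 350 m, so 5 paper rolls suffice.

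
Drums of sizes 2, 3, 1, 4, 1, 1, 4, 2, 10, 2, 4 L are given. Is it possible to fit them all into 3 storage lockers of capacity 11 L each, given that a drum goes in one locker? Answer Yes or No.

No

Total = 34 L; ⌈34/11⌉ = 4.
At least 4 storage lockers are required, but only 3 are allowed.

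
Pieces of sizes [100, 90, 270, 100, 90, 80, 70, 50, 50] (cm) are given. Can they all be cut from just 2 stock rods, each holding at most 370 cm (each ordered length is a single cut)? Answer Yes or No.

Total = 900 cm; ⌈900/370⌉ = 3.
At least 3 stock rods are required, but only 2 are allowed.

No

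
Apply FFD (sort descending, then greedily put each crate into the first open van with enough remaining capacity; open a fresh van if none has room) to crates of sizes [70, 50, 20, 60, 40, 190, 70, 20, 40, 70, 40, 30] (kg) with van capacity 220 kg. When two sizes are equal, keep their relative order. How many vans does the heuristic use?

4

Sorted descending: 190, 70, 70, 70, 60, 50, 40, 40, 40, 30, 20, 20.
  190 → van 1 (new)  [load 190/220]
  70 → van 2 (new)  [load 70/220]
  70 → van 2  [load 140/220]
  70 → van 2  [load 210/220]
  60 → van 3 (new)  [load 60/220]
  50 → van 3  [load 110/220]
  40 → van 3  [load 150/220]
  40 → van 3  [load 190/220]
  40 → van 4 (new)  [load 40/220]
  30 → van 1  [load 220/220]
  20 → van 3  [load 210/220]
  20 → van 4  [load 60/220]
4 vans opened.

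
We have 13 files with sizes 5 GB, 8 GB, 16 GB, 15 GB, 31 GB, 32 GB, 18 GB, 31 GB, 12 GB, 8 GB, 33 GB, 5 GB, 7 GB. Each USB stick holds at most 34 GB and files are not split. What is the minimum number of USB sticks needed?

7

Total = 33 + 32 + 31 + 31 + 18 + 16 + 15 + 12 + 8 + 8 + 7 + 5 + 5 = 221 GB.
Lower bound: ⌈221/34⌉ = 7 USB sticks.
A packing using 7 USB sticks:
  USB stick 1: 33 = 33
  USB stick 2: 32 = 32
  USB stick 3: 31 = 31
  USB stick 4: 31 = 31
  USB stick 5: 18 + 16 = 34
  USB stick 6: 15 + 12 + 7 = 34
  USB stick 7: 8 + 8 + 5 + 5 = 26
This matches the lower bound, so 7 is optimal.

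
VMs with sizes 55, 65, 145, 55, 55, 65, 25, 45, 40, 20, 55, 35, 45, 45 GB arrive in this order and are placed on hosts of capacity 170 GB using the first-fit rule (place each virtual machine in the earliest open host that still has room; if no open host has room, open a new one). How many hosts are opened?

5

  55 → host 1 (new)  [load 55/170]
  65 → host 1  [load 120/170]
  145 → host 2 (new)  [load 145/170]
  55 → host 3 (new)  [load 55/170]
  55 → host 3  [load 110/170]
  65 → host 4 (new)  [load 65/170]
  25 → host 1  [load 145/170]
  45 → host 3  [load 155/170]
  40 → host 4  [load 105/170]
  20 → host 1  [load 165/170]
  55 → host 4  [load 160/170]
  35 → host 5 (new)  [load 35/170]
  45 → host 5  [load 80/170]
  45 → host 5  [load 125/170]
5 hosts opened.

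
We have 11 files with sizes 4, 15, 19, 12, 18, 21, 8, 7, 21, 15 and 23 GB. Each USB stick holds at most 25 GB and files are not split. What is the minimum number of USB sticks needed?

Total = 23 + 21 + 21 + 19 + 18 + 15 + 15 + 12 + 8 + 7 + 4 = 163 GB.
Lower bound: ⌈163/25⌉ = 7 USB sticks.
A packing using 8 USB sticks:
  USB stick 1: 23 = 23
  USB stick 2: 21 + 4 = 25
  USB stick 3: 21 = 21
  USB stick 4: 19 = 19
  USB stick 5: 18 + 7 = 25
  USB stick 6: 15 + 8 = 23
  USB stick 7: 15 = 15
  USB stick 8: 12 = 12
No arrangement into 7 USB sticks stays within capacity, so 8 is optimal.

8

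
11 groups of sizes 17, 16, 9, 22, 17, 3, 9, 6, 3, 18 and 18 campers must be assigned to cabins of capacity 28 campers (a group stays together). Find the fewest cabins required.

6

Total = 22 + 18 + 18 + 17 + 17 + 16 + 9 + 9 + 6 + 3 + 3 = 138 campers.
Lower bound: ⌈138/28⌉ = 5 cabins.
Also, 6 groups each exceed 14 campers, and no two of those can share a cabin, so at least 6 cabins are needed.
A packing using 6 cabins:
  cabin 1: 22 + 6 = 28
  cabin 2: 18 + 9 = 27
  cabin 3: 18 + 9 = 27
  cabin 4: 17 + 3 + 3 = 23
  cabin 5: 17 = 17
  cabin 6: 16 = 16
This matches the lower bound, so 6 is optimal.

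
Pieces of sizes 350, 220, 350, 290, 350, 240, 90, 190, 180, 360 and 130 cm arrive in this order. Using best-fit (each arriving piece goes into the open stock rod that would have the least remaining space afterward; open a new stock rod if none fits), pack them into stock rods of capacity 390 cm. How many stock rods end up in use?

8

  350 → stock rod 1 (new)  [load 350/390]
  220 → stock rod 2 (new)  [load 220/390]
  350 → stock rod 3 (new)  [load 350/390]
  290 → stock rod 4 (new)  [load 290/390]
  350 → stock rod 5 (new)  [load 350/390]
  240 → stock rod 6 (new)  [load 240/390]
  90 → stock rod 4  [load 380/390]
  190 → stock rod 7 (new)  [load 190/390]
  180 → stock rod 7  [load 370/390]
  360 → stock rod 8 (new)  [load 360/390]
  130 → stock rod 6  [load 370/390]
8 stock rods opened.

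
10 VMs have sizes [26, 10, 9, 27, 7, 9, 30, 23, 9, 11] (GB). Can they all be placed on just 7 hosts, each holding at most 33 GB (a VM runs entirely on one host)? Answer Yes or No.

Yes

A valid assignment using 6 hosts:
  host 1: 30 = 30
  host 2: 27 = 27
  host 3: 26 + 7 = 33
  host 4: 23 + 10 = 33
  host 5: 11 + 9 + 9 = 29
  host 6: 9 = 9
That uses only 6 ≤ 7, so 7 hosts are enough.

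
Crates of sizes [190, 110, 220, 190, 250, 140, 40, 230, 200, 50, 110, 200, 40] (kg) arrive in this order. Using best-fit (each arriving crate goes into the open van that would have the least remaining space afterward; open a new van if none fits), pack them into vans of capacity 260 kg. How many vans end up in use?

9

  190 → van 1 (new)  [load 190/260]
  110 → van 2 (new)  [load 110/260]
  220 → van 3 (new)  [load 220/260]
  190 → van 4 (new)  [load 190/260]
  250 → van 5 (new)  [load 250/260]
  140 → van 2  [load 250/260]
  40 → van 3  [load 260/260]
  230 → van 6 (new)  [load 230/260]
  200 → van 7 (new)  [load 200/260]
  50 → van 7  [load 250/260]
  110 → van 8 (new)  [load 110/260]
  200 → van 9 (new)  [load 200/260]
  40 → van 9  [load 240/260]
9 vans opened.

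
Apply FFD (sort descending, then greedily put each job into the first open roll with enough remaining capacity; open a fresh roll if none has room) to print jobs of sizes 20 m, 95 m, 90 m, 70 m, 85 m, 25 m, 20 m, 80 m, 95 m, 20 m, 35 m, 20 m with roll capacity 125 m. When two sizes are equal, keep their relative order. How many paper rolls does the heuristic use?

Sorted descending: 95, 95, 90, 85, 80, 70, 35, 25, 20, 20, 20, 20.
  95 → roll 1 (new)  [load 95/125]
  95 → roll 2 (new)  [load 95/125]
  90 → roll 3 (new)  [load 90/125]
  85 → roll 4 (new)  [load 85/125]
  80 → roll 5 (new)  [load 80/125]
  70 → roll 6 (new)  [load 70/125]
  35 → roll 3  [load 125/125]
  25 → roll 1  [load 120/125]
  20 → roll 2  [load 115/125]
  20 → roll 4  [load 105/125]
  20 → roll 4  [load 125/125]
  20 → roll 5  [load 100/125]
6 paper rolls opened.

6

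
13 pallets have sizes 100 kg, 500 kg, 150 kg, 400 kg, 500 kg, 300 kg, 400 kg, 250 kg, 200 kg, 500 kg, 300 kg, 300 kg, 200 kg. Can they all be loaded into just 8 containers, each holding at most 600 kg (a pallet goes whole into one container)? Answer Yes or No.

A valid assignment using 8 containers:
  container 1: 500 + 100 = 600
  container 2: 500 = 500
  container 3: 500 = 500
  container 4: 400 + 200 = 600
  container 5: 400 + 200 = 600
  container 6: 300 + 300 = 600
  container 7: 300 + 250 = 550
  container 8: 150 = 150
Every load is within 600 kg, so 8 containers suffice.

Yes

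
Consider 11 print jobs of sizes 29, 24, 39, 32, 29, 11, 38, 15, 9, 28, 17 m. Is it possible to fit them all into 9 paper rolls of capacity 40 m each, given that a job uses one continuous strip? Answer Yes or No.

A valid assignment using 8 paper rolls:
  roll 1: 39 = 39
  roll 2: 38 = 38
  roll 3: 32 = 32
  roll 4: 29 + 11 = 40
  roll 5: 29 + 9 = 38
  roll 6: 28 = 28
  roll 7: 24 + 15 = 39
  roll 8: 17 = 17
That uses only 8 ≤ 9, so 9 paper rolls are enough.

Yes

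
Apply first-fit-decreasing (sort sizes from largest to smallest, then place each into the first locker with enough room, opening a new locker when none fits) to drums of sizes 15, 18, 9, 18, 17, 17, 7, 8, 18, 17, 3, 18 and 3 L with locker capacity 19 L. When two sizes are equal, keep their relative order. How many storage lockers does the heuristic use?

Sorted descending: 18, 18, 18, 18, 17, 17, 17, 15, 9, 8, 7, 3, 3.
  18 → locker 1 (new)  [load 18/19]
  18 → locker 2 (new)  [load 18/19]
  18 → locker 3 (new)  [load 18/19]
  18 → locker 4 (new)  [load 18/19]
  17 → locker 5 (new)  [load 17/19]
  17 → locker 6 (new)  [load 17/19]
  17 → locker 7 (new)  [load 17/19]
  15 → locker 8 (new)  [load 15/19]
  9 → locker 9 (new)  [load 9/19]
  8 → locker 9  [load 17/19]
  7 → locker 10 (new)  [load 7/19]
  3 → locker 8  [load 18/19]
  3 → locker 10  [load 10/19]
10 storage lockers opened.

10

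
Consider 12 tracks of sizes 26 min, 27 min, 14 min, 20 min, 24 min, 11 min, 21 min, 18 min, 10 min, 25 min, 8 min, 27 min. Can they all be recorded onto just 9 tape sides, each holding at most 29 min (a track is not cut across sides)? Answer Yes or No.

A valid assignment using 9 tape sides:
  side 1: 27 = 27
  side 2: 27 = 27
  side 3: 26 = 26
  side 4: 25 = 25
  side 5: 24 = 24
  side 6: 21 + 8 = 29
  side 7: 20 = 20
  side 8: 18 + 11 = 29
  side 9: 14 + 10 = 24
Every load is within 29 min, so 9 tape sides suffice.

Yes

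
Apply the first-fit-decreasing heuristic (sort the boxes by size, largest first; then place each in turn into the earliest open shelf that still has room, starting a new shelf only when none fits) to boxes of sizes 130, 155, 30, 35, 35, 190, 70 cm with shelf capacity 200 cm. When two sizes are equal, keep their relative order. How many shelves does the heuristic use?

4

Sorted descending: 190, 155, 130, 70, 35, 35, 30.
  190 → shelf 1 (new)  [load 190/200]
  155 → shelf 2 (new)  [load 155/200]
  130 → shelf 3 (new)  [load 130/200]
  70 → shelf 3  [load 200/200]
  35 → shelf 2  [load 190/200]
  35 → shelf 4 (new)  [load 35/200]
  30 → shelf 4  [load 65/200]
4 shelves opened.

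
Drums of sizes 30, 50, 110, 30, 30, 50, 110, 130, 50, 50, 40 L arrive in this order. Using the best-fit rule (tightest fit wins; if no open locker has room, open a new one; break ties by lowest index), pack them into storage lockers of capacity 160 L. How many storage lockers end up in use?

5

  30 → locker 1 (new)  [load 30/160]
  50 → locker 1  [load 80/160]
  110 → locker 2 (new)  [load 110/160]
  30 → locker 2  [load 140/160]
  30 → locker 1  [load 110/160]
  50 → locker 1  [load 160/160]
  110 → locker 3 (new)  [load 110/160]
  130 → locker 4 (new)  [load 130/160]
  50 → locker 3  [load 160/160]
  50 → locker 5 (new)  [load 50/160]
  40 → locker 5  [load 90/160]
5 storage lockers opened.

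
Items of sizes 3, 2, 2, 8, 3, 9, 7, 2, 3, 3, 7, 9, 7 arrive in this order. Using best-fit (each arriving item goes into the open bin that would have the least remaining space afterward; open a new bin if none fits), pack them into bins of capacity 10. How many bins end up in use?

  3 → bin 1 (new)  [load 3/10]
  2 → bin 1  [load 5/10]
  2 → bin 1  [load 7/10]
  8 → bin 2 (new)  [load 8/10]
  3 → bin 1  [load 10/10]
  9 → bin 3 (new)  [load 9/10]
  7 → bin 4 (new)  [load 7/10]
  2 → bin 2  [load 10/10]
  3 → bin 4  [load 10/10]
  3 → bin 5 (new)  [load 3/10]
  7 → bin 5  [load 10/10]
  9 → bin 6 (new)  [load 9/10]
  7 → bin 7 (new)  [load 7/10]
7 bins opened.

7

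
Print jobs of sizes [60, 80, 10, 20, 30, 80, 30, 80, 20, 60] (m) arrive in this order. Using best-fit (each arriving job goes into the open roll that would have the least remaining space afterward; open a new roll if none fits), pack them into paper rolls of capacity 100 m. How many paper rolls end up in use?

6

  60 → roll 1 (new)  [load 60/100]
  80 → roll 2 (new)  [load 80/100]
  10 → roll 2  [load 90/100]
  20 → roll 1  [load 80/100]
  30 → roll 3 (new)  [load 30/100]
  80 → roll 4 (new)  [load 80/100]
  30 → roll 3  [load 60/100]
  80 → roll 5 (new)  [load 80/100]
  20 → roll 1  [load 100/100]
  60 → roll 6 (new)  [load 60/100]
6 paper rolls opened.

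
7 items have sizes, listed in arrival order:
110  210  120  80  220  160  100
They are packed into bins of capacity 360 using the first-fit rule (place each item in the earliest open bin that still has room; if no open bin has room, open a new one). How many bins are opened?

3

  110 → bin 1 (new)  [load 110/360]
  210 → bin 1  [load 320/360]
  120 → bin 2 (new)  [load 120/360]
  80 → bin 2  [load 200/360]
  220 → bin 3 (new)  [load 220/360]
  160 → bin 2  [load 360/360]
  100 → bin 3  [load 320/360]
3 bins opened.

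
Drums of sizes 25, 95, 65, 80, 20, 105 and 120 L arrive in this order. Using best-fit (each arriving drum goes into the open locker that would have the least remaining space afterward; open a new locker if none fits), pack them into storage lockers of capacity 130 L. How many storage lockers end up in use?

  25 → locker 1 (new)  [load 25/130]
  95 → locker 1  [load 120/130]
  65 → locker 2 (new)  [load 65/130]
  80 → locker 3 (new)  [load 80/130]
  20 → locker 3  [load 100/130]
  105 → locker 4 (new)  [load 105/130]
  120 → locker 5 (new)  [load 120/130]
5 storage lockers opened.

5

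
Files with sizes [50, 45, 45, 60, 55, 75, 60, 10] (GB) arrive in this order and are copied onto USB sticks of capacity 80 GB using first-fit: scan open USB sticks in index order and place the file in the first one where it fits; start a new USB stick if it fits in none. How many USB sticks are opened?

7

  50 → USB stick 1 (new)  [load 50/80]
  45 → USB stick 2 (new)  [load 45/80]
  45 → USB stick 3 (new)  [load 45/80]
  60 → USB stick 4 (new)  [load 60/80]
  55 → USB stick 5 (new)  [load 55/80]
  75 → USB stick 6 (new)  [load 75/80]
  60 → USB stick 7 (new)  [load 60/80]
  10 → USB stick 1  [load 60/80]
7 USB sticks opened.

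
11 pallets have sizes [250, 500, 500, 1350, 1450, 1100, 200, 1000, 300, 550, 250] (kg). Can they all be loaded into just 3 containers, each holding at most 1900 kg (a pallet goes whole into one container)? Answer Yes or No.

No

Total = 7450 kg; ⌈7450/1900⌉ = 4.
At least 4 containers are required, but only 3 are allowed.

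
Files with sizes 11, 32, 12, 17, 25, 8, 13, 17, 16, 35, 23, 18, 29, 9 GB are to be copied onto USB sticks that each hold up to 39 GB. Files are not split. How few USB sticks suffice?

8

Total = 35 + 32 + 29 + 25 + 23 + 18 + 17 + 17 + 16 + 13 + 12 + 11 + 9 + 8 = 265 GB.
Lower bound: ⌈265/39⌉ = 7 USB sticks.
A packing using 8 USB sticks:
  USB stick 1: 35 = 35
  USB stick 2: 32 = 32
  USB stick 3: 29 + 9 = 38
  USB stick 4: 25 + 13 = 38
  USB stick 5: 23 + 16 = 39
  USB stick 6: 18 + 17 = 35
  USB stick 7: 17 + 12 + 8 = 37
  USB stick 8: 11 = 11
No arrangement into 7 USB sticks stays within capacity, so 8 is optimal.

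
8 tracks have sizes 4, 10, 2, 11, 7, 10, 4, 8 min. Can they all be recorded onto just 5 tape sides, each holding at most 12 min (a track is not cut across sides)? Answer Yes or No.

Yes

A valid assignment using 5 tape sides:
  side 1: 11 = 11
  side 2: 10 + 2 = 12
  side 3: 10 = 10
  side 4: 8 + 4 = 12
  side 5: 7 + 4 = 11
Every load is within 12 min, so 5 tape sides suffice.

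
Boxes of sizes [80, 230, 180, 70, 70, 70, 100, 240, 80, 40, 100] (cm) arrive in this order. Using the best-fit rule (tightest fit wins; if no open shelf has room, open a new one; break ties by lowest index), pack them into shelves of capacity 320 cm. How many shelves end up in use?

4

  80 → shelf 1 (new)  [load 80/320]
  230 → shelf 1  [load 310/320]
  180 → shelf 2 (new)  [load 180/320]
  70 → shelf 2  [load 250/320]
  70 → shelf 2  [load 320/320]
  70 → shelf 3 (new)  [load 70/320]
  100 → shelf 3  [load 170/320]
  240 → shelf 4 (new)  [load 240/320]
  80 → shelf 4  [load 320/320]
  40 → shelf 3  [load 210/320]
  100 → shelf 3  [load 310/320]
4 shelves opened.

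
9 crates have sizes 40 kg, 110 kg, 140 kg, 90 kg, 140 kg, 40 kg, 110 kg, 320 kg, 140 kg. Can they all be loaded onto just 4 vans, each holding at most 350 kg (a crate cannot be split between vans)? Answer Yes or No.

A valid assignment using 4 vans:
  van 1: 320 = 320
  van 2: 140 + 140 + 40 = 320
  van 3: 140 + 110 + 90 = 340
  van 4: 110 + 40 = 150
Every load is within 350 kg, so 4 vans suffice.

Yes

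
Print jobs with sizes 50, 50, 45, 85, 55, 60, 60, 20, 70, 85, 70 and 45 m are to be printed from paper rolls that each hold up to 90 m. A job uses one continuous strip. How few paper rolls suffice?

Total = 85 + 85 + 70 + 70 + 60 + 60 + 55 + 50 + 50 + 45 + 45 + 20 = 695 m.
Lower bound: ⌈695/90⌉ = 8 paper rolls.
Also, 9 print jobs each exceed 45 m, and no two of those can share a roll, so at least 9 paper rolls are needed.
A packing using 10 paper rolls:
  roll 1: 85 = 85
  roll 2: 85 = 85
  roll 3: 70 + 20 = 90
  roll 4: 70 = 70
  roll 5: 60 = 60
  roll 6: 60 = 60
  roll 7: 55 = 55
  roll 8: 50 = 50
  roll 9: 50 = 50
  roll 10: 45 + 45 = 90
No arrangement into 9 paper rolls stays within capacity, so 10 is optimal.

10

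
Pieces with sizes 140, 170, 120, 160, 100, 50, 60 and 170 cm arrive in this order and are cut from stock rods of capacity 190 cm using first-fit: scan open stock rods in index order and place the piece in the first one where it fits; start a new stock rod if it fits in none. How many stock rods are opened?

  140 → stock rod 1 (new)  [load 140/190]
  170 → stock rod 2 (new)  [load 170/190]
  120 → stock rod 3 (new)  [load 120/190]
  160 → stock rod 4 (new)  [load 160/190]
  100 → stock rod 5 (new)  [load 100/190]
  50 → stock rod 1  [load 190/190]
  60 → stock rod 3  [load 180/190]
  170 → stock rod 6 (new)  [load 170/190]
6 stock rods opened.

6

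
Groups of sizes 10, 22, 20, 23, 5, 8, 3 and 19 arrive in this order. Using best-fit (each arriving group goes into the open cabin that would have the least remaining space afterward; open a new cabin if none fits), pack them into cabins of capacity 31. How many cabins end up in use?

4

  10 → cabin 1 (new)  [load 10/31]
  22 → cabin 2 (new)  [load 22/31]
  20 → cabin 1  [load 30/31]
  23 → cabin 3 (new)  [load 23/31]
  5 → cabin 3  [load 28/31]
  8 → cabin 2  [load 30/31]
  3 → cabin 3  [load 31/31]
  19 → cabin 4 (new)  [load 19/31]
4 cabins opened.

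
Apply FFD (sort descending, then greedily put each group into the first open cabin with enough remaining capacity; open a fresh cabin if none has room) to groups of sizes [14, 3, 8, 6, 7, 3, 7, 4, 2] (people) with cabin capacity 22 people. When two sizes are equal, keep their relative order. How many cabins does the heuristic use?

Sorted descending: 14, 8, 7, 7, 6, 4, 3, 3, 2.
  14 → cabin 1 (new)  [load 14/22]
  8 → cabin 1  [load 22/22]
  7 → cabin 2 (new)  [load 7/22]
  7 → cabin 2  [load 14/22]
  6 → cabin 2  [load 20/22]
  4 → cabin 3 (new)  [load 4/22]
  3 → cabin 3  [load 7/22]
  3 → cabin 3  [load 10/22]
  2 → cabin 2  [load 22/22]
3 cabins opened.

3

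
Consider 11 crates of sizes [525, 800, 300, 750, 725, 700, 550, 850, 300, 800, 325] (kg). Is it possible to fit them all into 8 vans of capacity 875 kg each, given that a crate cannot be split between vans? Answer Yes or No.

Total = 6625 kg; ⌈6625/875⌉ = 8.
The bound of 8 does not rule out 8, but exhaustive search shows no assignment into 8 vans of capacity 875 kg exists — the minimum is 9.

No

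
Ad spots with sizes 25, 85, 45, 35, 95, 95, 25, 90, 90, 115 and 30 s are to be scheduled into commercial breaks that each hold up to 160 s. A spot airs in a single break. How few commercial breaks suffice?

6

Total = 115 + 95 + 95 + 90 + 90 + 85 + 45 + 35 + 30 + 25 + 25 = 730 s.
Lower bound: ⌈730/160⌉ = 5 commercial breaks.
Also, 6 ad spots each exceed 80 s, and no two of those can share a break, so at least 6 commercial breaks are needed.
A packing using 6 commercial breaks:
  break 1: 115 + 45 = 160
  break 2: 95 + 35 + 30 = 160
  break 3: 95 + 25 + 25 = 145
  break 4: 90 = 90
  break 5: 90 = 90
  break 6: 85 = 85
This matches the lower bound, so 6 is optimal.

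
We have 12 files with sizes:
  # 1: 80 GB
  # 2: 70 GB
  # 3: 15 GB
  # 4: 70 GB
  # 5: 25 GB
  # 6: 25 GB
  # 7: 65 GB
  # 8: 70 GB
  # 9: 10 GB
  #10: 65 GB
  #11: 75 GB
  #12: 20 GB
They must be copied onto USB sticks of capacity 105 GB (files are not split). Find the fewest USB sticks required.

7

Total = 80 + 75 + 70 + 70 + 70 + 65 + 65 + 25 + 25 + 20 + 15 + 10 = 590 GB.
Lower bound: ⌈590/105⌉ = 6 USB sticks.
Also, 7 files each exceed 105/2 GB, and no two of those can share a USB stick, so at least 7 USB sticks are needed.
A packing using 7 USB sticks:
  USB stick 1: 80 + 25 = 105
  USB stick 2: 75 + 25 = 100
  USB stick 3: 70 + 20 + 15 = 105
  USB stick 4: 70 + 10 = 80
  USB stick 5: 70 = 70
  USB stick 6: 65 = 65
  USB stick 7: 65 = 65
This matches the lower bound, so 7 is optimal.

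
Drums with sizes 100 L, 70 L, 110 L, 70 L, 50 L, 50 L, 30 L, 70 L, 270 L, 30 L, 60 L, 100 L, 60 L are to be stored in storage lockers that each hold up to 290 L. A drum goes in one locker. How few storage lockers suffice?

4

Total = 270 + 110 + 100 + 100 + 70 + 70 + 70 + 60 + 60 + 50 + 50 + 30 + 30 = 1070 L.
Lower bound: ⌈1070/290⌉ = 4 storage lockers.
A packing using 4 storage lockers:
  locker 1: 270 = 270
  locker 2: 110 + 100 + 70 = 280
  locker 3: 100 + 70 + 70 + 50 = 290
  locker 4: 60 + 60 + 50 + 30 + 30 = 230
This matches the lower bound, so 4 is optimal.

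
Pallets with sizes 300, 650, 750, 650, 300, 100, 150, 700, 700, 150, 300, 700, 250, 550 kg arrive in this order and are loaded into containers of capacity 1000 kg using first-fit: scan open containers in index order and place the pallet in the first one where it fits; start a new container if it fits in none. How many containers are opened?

7

  300 → container 1 (new)  [load 300/1000]
  650 → container 1  [load 950/1000]
  750 → container 2 (new)  [load 750/1000]
  650 → container 3 (new)  [load 650/1000]
  300 → container 3  [load 950/1000]
  100 → container 2  [load 850/1000]
  150 → container 2  [load 1000/1000]
  700 → container 4 (new)  [load 700/1000]
  700 → container 5 (new)  [load 700/1000]
  150 → container 4  [load 850/1000]
  300 → container 5  [load 1000/1000]
  700 → container 6 (new)  [load 700/1000]
  250 → container 6  [load 950/1000]
  550 → container 7 (new)  [load 550/1000]
7 containers opened.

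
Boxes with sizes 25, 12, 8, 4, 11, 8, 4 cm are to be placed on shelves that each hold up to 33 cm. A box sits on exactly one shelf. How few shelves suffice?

3

Total = 25 + 12 + 11 + 8 + 8 + 4 + 4 = 72 cm.
Lower bound: ⌈72/33⌉ = 3 shelves.
A packing using 3 shelves:
  shelf 1: 25 + 8 = 33
  shelf 2: 12 + 11 + 8 = 31
  shelf 3: 4 + 4 = 8
This matches the lower bound, so 3 is optimal.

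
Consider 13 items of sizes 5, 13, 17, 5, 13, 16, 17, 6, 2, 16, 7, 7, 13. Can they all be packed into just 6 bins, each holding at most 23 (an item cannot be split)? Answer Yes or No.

No

Total = 137; ⌈137/23⌉ = 6.
7 items each exceed half the capacity and cannot share a bin, forcing at least 7 bins.
At least 7 bins are required, but only 6 are allowed.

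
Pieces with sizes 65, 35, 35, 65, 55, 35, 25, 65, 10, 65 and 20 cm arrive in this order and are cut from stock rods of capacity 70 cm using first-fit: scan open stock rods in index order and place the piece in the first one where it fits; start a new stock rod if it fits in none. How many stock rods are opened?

  65 → stock rod 1 (new)  [load 65/70]
  35 → stock rod 2 (new)  [load 35/70]
  35 → stock rod 2  [load 70/70]
  65 → stock rod 3 (new)  [load 65/70]
  55 → stock rod 4 (new)  [load 55/70]
  35 → stock rod 5 (new)  [load 35/70]
  25 → stock rod 5  [load 60/70]
  65 → stock rod 6 (new)  [load 65/70]
  10 → stock rod 4  [load 65/70]
  65 → stock rod 7 (new)  [load 65/70]
  20 → stock rod 8 (new)  [load 20/70]
8 stock rods opened.

8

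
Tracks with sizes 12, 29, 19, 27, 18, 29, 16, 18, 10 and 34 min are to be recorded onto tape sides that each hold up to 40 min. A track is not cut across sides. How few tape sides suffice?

6

Total = 34 + 29 + 29 + 27 + 19 + 18 + 18 + 16 + 12 + 10 = 212 min.
Lower bound: ⌈212/40⌉ = 6 tape sides.
A packing using 6 tape sides:
  side 1: 34 = 34
  side 2: 29 + 10 = 39
  side 3: 29 = 29
  side 4: 27 + 12 = 39
  side 5: 19 + 18 = 37
  side 6: 18 + 16 = 34
This matches the lower bound, so 6 is optimal.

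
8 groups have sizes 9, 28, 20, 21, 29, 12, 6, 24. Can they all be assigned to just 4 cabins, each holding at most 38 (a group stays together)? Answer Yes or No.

Total = 149; ⌈149/38⌉ = 4.
5 groups each exceed half the capacity and cannot share a cabin, forcing at least 5 cabins.
At least 5 cabins are required, but only 4 are allowed.

No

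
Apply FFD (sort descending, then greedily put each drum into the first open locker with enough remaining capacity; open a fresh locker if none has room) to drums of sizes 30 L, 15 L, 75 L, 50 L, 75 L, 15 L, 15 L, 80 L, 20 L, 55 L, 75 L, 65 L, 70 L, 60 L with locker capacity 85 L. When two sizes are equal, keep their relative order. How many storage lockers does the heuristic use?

Sorted descending: 80, 75, 75, 75, 70, 65, 60, 55, 50, 30, 20, 15, 15, 15.
  80 → locker 1 (new)  [load 80/85]
  75 → locker 2 (new)  [load 75/85]
  75 → locker 3 (new)  [load 75/85]
  75 → locker 4 (new)  [load 75/85]
  70 → locker 5 (new)  [load 70/85]
  65 → locker 6 (new)  [load 65/85]
  60 → locker 7 (new)  [load 60/85]
  55 → locker 8 (new)  [load 55/85]
  50 → locker 9 (new)  [load 50/85]
  30 → locker 8  [load 85/85]
  20 → locker 6  [load 85/85]
  15 → locker 5  [load 85/85]
  15 → locker 7  [load 75/85]
  15 → locker 9  [load 65/85]
9 storage lockers opened.

9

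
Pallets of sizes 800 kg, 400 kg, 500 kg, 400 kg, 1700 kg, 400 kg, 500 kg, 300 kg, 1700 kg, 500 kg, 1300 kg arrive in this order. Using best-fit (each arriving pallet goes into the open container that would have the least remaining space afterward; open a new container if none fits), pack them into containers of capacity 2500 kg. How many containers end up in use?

  800 → container 1 (new)  [load 800/2500]
  400 → container 1  [load 1200/2500]
  500 → container 1  [load 1700/2500]
  400 → container 1  [load 2100/2500]
  1700 → container 2 (new)  [load 1700/2500]
  400 → container 1  [load 2500/2500]
  500 → container 2  [load 2200/2500]
  300 → container 2  [load 2500/2500]
  1700 → container 3 (new)  [load 1700/2500]
  500 → container 3  [load 2200/2500]
  1300 → container 4 (new)  [load 1300/2500]
4 containers opened.

4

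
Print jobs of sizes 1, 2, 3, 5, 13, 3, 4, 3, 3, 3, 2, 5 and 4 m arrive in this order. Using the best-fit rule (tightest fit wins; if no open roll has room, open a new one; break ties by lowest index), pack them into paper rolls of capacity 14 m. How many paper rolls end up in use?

  1 → roll 1 (new)  [load 1/14]
  2 → roll 1  [load 3/14]
  3 → roll 1  [load 6/14]
  5 → roll 1  [load 11/14]
  13 → roll 2 (new)  [load 13/14]
  3 → roll 1  [load 14/14]
  4 → roll 3 (new)  [load 4/14]
  3 → roll 3  [load 7/14]
  3 → roll 3  [load 10/14]
  3 → roll 3  [load 13/14]
  2 → roll 4 (new)  [load 2/14]
  5 → roll 4  [load 7/14]
  4 → roll 4  [load 11/14]
4 paper rolls opened.

4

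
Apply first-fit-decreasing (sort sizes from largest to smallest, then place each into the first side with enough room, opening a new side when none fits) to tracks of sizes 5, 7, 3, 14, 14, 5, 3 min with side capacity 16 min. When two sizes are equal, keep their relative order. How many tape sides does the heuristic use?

4

Sorted descending: 14, 14, 7, 5, 5, 3, 3.
  14 → side 1 (new)  [load 14/16]
  14 → side 2 (new)  [load 14/16]
  7 → side 3 (new)  [load 7/16]
  5 → side 3  [load 12/16]
  5 → side 4 (new)  [load 5/16]
  3 → side 3  [load 15/16]
  3 → side 4  [load 8/16]
4 tape sides opened.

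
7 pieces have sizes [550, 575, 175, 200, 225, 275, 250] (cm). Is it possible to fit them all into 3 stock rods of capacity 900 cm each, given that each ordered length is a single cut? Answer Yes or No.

A valid assignment using 3 stock rods:
  stock rod 1: 575 + 275 = 850
  stock rod 2: 550 + 250 = 800
  stock rod 3: 225 + 200 + 175 = 600
Every load is within 900 cm, so 3 stock rods suffice.

Yes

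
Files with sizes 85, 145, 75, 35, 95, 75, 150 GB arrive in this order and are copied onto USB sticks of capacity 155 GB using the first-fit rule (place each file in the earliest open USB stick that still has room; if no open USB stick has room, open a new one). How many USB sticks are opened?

  85 → USB stick 1 (new)  [load 85/155]
  145 → USB stick 2 (new)  [load 145/155]
  75 → USB stick 3 (new)  [load 75/155]
  35 → USB stick 1  [load 120/155]
  95 → USB stick 4 (new)  [load 95/155]
  75 → USB stick 3  [load 150/155]
  150 → USB stick 5 (new)  [load 150/155]
5 USB sticks opened.

5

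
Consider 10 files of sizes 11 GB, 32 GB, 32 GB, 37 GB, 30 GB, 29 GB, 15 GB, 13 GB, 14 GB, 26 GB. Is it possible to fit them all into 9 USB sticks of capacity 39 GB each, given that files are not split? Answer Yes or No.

Yes

A valid assignment using 8 USB sticks:
  USB stick 1: 37 = 37
  USB stick 2: 32 = 32
  USB stick 3: 32 = 32
  USB stick 4: 30 = 30
  USB stick 5: 29 = 29
  USB stick 6: 26 + 13 = 39
  USB stick 7: 15 + 14 = 29
  USB stick 8: 11 = 11
That uses only 8 ≤ 9, so 9 USB sticks are enough.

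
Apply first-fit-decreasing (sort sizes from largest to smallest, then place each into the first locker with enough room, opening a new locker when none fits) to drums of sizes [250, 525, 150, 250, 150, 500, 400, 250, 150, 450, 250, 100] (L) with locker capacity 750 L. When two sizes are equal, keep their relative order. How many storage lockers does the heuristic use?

5

Sorted descending: 525, 500, 450, 400, 250, 250, 250, 250, 150, 150, 150, 100.
  525 → locker 1 (new)  [load 525/750]
  500 → locker 2 (new)  [load 500/750]
  450 → locker 3 (new)  [load 450/750]
  400 → locker 4 (new)  [load 400/750]
  250 → locker 2  [load 750/750]
  250 → locker 3  [load 700/750]
  250 → locker 4  [load 650/750]
  250 → locker 5 (new)  [load 250/750]
  150 → locker 1  [load 675/750]
  150 → locker 5  [load 400/750]
  150 → locker 5  [load 550/750]
  100 → locker 4  [load 750/750]
5 storage lockers opened.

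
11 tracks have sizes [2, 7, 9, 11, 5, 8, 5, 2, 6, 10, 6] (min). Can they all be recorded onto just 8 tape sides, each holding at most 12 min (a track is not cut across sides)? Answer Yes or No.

Yes

A valid assignment using 7 tape sides:
  side 1: 11 = 11
  side 2: 10 + 2 = 12
  side 3: 9 + 2 = 11
  side 4: 8 = 8
  side 5: 7 + 5 = 12
  side 6: 6 + 6 = 12
  side 7: 5 = 5
That uses only 7 ≤ 8, so 8 tape sides are enough.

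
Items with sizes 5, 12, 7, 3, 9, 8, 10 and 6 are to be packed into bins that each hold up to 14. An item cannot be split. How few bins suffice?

5

Total = 12 + 10 + 9 + 8 + 7 + 6 + 5 + 3 = 60.
Lower bound: ⌈60/14⌉ = 5 bins.
A packing using 5 bins:
  bin 1: 12 = 12
  bin 2: 10 + 3 = 13
  bin 3: 9 + 5 = 14
  bin 4: 8 + 6 = 14
  bin 5: 7 = 7
This matches the lower bound, so 5 is optimal.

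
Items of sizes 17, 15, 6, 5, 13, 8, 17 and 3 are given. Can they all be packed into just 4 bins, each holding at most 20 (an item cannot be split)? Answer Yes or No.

Total = 84; ⌈84/20⌉ = 5.
At least 5 bins are required, but only 4 are allowed.

No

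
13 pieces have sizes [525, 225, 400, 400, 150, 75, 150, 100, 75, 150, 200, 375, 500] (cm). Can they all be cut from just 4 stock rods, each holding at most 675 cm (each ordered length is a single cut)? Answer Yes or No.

Total = 3325 cm; ⌈3325/675⌉ = 5.
At least 5 stock rods are required, but only 4 are allowed.

No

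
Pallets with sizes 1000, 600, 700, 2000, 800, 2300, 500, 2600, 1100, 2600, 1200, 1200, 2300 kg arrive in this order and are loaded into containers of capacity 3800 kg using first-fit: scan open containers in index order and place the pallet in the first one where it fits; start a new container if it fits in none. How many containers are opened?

  1000 → container 1 (new)  [load 1000/3800]
  600 → container 1  [load 1600/3800]
  700 → container 1  [load 2300/3800]
  2000 → container 2 (new)  [load 2000/3800]
  800 → container 1  [load 3100/3800]
  2300 → container 3 (new)  [load 2300/3800]
  500 → container 1  [load 3600/3800]
  2600 → container 4 (new)  [load 2600/3800]
  1100 → container 2  [load 3100/3800]
  2600 → container 5 (new)  [load 2600/3800]
  1200 → container 3  [load 3500/3800]
  1200 → container 4  [load 3800/3800]
  2300 → container 6 (new)  [load 2300/3800]
6 containers opened.

6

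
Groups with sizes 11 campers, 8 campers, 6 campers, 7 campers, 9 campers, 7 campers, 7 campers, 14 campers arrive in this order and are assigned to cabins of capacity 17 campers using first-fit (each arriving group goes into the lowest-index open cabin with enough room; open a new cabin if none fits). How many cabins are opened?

5

  11 → cabin 1 (new)  [load 11/17]
  8 → cabin 2 (new)  [load 8/17]
  6 → cabin 1  [load 17/17]
  7 → cabin 2  [load 15/17]
  9 → cabin 3 (new)  [load 9/17]
  7 → cabin 3  [load 16/17]
  7 → cabin 4 (new)  [load 7/17]
  14 → cabin 5 (new)  [load 14/17]
5 cabins opened.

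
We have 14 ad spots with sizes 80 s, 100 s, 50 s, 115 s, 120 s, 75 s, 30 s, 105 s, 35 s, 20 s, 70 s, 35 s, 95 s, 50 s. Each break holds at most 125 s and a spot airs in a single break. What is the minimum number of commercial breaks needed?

9

Total = 120 + 115 + 105 + 100 + 95 + 80 + 75 + 70 + 50 + 50 + 35 + 35 + 30 + 20 = 980 s.
Lower bound: ⌈980/125⌉ = 8 commercial breaks.
A packing using 9 commercial breaks:
  break 1: 120 = 120
  break 2: 115 = 115
  break 3: 105 + 20 = 125
  break 4: 100 = 100
  break 5: 95 + 30 = 125
  break 6: 80 + 35 = 115
  break 7: 75 + 50 = 125
  break 8: 70 + 50 = 120
  break 9: 35 = 35
No arrangement into 8 commercial breaks stays within capacity, so 9 is optimal.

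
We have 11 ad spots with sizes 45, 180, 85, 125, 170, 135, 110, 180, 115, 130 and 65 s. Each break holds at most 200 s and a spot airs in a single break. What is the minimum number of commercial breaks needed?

8

Total = 180 + 180 + 170 + 135 + 130 + 125 + 115 + 110 + 85 + 65 + 45 = 1340 s.
Lower bound: ⌈1340/200⌉ = 7 commercial breaks.
Also, 8 ad spots each exceed 100 s, and no two of those can share a break, so at least 8 commercial breaks are needed.
A packing using 8 commercial breaks:
  break 1: 180 = 180
  break 2: 180 = 180
  break 3: 170 = 170
  break 4: 135 + 65 = 200
  break 5: 130 + 45 = 175
  break 6: 125 = 125
  break 7: 115 + 85 = 200
  break 8: 110 = 110
This matches the lower bound, so 8 is optimal.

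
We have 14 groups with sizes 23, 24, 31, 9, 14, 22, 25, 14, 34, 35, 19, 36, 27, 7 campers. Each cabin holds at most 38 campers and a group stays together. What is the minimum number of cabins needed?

10

Total = 36 + 35 + 34 + 31 + 27 + 25 + 24 + 23 + 22 + 19 + 14 + 14 + 9 + 7 = 320 campers.
Lower bound: ⌈320/38⌉ = 9 cabins.
A packing using 10 cabins:
  cabin 1: 36 = 36
  cabin 2: 35 = 35
  cabin 3: 34 = 34
  cabin 4: 31 + 7 = 38
  cabin 5: 27 + 9 = 36
  cabin 6: 25 = 25
  cabin 7: 24 + 14 = 38
  cabin 8: 23 + 14 = 37
  cabin 9: 22 = 22
  cabin 10: 19 = 19
No arrangement into 9 cabins stays within capacity, so 10 is optimal.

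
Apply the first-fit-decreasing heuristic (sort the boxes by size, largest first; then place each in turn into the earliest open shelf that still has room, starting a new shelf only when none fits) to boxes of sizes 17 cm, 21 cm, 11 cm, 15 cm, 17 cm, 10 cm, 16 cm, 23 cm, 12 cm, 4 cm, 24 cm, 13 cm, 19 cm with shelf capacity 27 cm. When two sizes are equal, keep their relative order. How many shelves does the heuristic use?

9

Sorted descending: 24, 23, 21, 19, 17, 17, 16, 15, 13, 12, 11, 10, 4.
  24 → shelf 1 (new)  [load 24/27]
  23 → shelf 2 (new)  [load 23/27]
  21 → shelf 3 (new)  [load 21/27]
  19 → shelf 4 (new)  [load 19/27]
  17 → shelf 5 (new)  [load 17/27]
  17 → shelf 6 (new)  [load 17/27]
  16 → shelf 7 (new)  [load 16/27]
  15 → shelf 8 (new)  [load 15/27]
  13 → shelf 9 (new)  [load 13/27]
  12 → shelf 8  [load 27/27]
  11 → shelf 7  [load 27/27]
  10 → shelf 5  [load 27/27]
  4 → shelf 2  [load 27/27]
9 shelves opened.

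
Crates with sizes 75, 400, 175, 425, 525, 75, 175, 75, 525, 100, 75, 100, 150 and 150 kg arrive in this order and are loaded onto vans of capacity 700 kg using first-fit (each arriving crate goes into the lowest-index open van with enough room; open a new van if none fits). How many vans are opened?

  75 → van 1 (new)  [load 75/700]
  400 → van 1  [load 475/700]
  175 → van 1  [load 650/700]
  425 → van 2 (new)  [load 425/700]
  525 → van 3 (new)  [load 525/700]
  75 → van 2  [load 500/700]
  175 → van 2  [load 675/700]
  75 → van 3  [load 600/700]
  525 → van 4 (new)  [load 525/700]
  100 → van 3  [load 700/700]
  75 → van 4  [load 600/700]
  100 → van 4  [load 700/700]
  150 → van 5 (new)  [load 150/700]
  150 → van 5  [load 300/700]
5 vans opened.

5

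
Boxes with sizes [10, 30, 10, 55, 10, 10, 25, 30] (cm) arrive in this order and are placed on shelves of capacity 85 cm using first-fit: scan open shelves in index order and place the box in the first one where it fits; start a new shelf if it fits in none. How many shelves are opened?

  10 → shelf 1 (new)  [load 10/85]
  30 → shelf 1  [load 40/85]
  10 → shelf 1  [load 50/85]
  55 → shelf 2 (new)  [load 55/85]
  10 → shelf 1  [load 60/85]
  10 → shelf 1  [load 70/85]
  25 → shelf 2  [load 80/85]
  30 → shelf 3 (new)  [load 30/85]
3 shelves opened.

3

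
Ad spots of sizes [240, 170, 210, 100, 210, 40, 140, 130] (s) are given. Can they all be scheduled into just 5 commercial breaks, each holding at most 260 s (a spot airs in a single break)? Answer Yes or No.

Total = 1240 s; ⌈1240/260⌉ = 5.
The bound of 5 does not rule out 5, but exhaustive search shows no assignment into 5 commercial breaks of capacity 260 s exists — the minimum is 6.

No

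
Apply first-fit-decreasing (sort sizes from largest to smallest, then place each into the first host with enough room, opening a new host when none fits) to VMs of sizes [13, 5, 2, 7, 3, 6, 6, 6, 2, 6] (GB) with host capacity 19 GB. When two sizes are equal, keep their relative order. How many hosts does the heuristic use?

Sorted descending: 13, 7, 6, 6, 6, 6, 5, 3, 2, 2.
  13 → host 1 (new)  [load 13/19]
  7 → host 2 (new)  [load 7/19]
  6 → host 1  [load 19/19]
  6 → host 2  [load 13/19]
  6 → host 2  [load 19/19]
  6 → host 3 (new)  [load 6/19]
  5 → host 3  [load 11/19]
  3 → host 3  [load 14/19]
  2 → host 3  [load 16/19]
  2 → host 3  [load 18/19]
3 hosts opened.

3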